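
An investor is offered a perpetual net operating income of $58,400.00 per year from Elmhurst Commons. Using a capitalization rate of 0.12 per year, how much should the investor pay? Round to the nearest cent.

Level perpetuity: PV = C / r = $58,400.00 / 0.12 = $486,666.67

$486666.67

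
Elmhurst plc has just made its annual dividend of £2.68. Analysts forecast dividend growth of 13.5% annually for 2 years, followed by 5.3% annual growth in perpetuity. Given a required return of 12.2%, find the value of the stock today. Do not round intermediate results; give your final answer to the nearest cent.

£47.31

D_1 = 3.04180
D_2 = 3.45244
Terminal value at year 2: TV = D_2×(1+g_2)/(r−g_2) = 3.63542/0.069 = 52.68728
P_0 = D_1/(1+r)^1 + D_2/(1+r)^2 + TV/(1+r)^2
    = 2.71105 + 2.74246 + 41.85237 = 47.30589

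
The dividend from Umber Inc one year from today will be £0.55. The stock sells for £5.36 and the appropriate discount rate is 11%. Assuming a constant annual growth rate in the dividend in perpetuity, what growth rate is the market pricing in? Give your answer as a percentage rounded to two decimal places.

0.74%

P = D₁/(r−g) ⇒ g = r − D₁/P = 0.11 − £0.55/£5.36 = 0.007388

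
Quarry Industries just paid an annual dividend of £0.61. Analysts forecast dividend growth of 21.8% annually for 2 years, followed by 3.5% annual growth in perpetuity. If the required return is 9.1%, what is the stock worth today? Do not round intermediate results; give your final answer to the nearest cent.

£15.49

D_1 = 0.74298
D_2 = 0.90495
Terminal value at year 2: TV = D_2×(1+g_2)/(r−g_2) = 0.93662/0.056 = 16.72541
P_0 = D_1/(1+r)^1 + D_2/(1+r)^2 + TV/(1+r)^2
    = 0.68101 + 0.76028 + 14.05165 = 15.49294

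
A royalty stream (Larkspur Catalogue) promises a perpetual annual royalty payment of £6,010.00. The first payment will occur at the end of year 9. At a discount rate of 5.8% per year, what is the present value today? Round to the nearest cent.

£66002.61

Value at end of year 8: C / r = £6,010.00 / 0.058 = £103,620.6897
Discount to today: PV = £103,620.6897 / (1 + 0.058)^8 = £103,620.6897 / 1.569948 = £66,002.61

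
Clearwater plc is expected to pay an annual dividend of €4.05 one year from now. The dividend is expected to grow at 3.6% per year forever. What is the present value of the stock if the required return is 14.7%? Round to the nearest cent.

Growing perpetuity: P = D₁ / (r − g) = €4.0500 / (0.147 − 0.036) = €36.49

€36.49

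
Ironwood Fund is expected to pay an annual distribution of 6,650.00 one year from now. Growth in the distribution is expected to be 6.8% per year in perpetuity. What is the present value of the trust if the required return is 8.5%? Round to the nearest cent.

Growing perpetuity: P = D₁ / (r − g) = 6,650.0000 / (0.085 − 0.068) = 391,176.47

391176.47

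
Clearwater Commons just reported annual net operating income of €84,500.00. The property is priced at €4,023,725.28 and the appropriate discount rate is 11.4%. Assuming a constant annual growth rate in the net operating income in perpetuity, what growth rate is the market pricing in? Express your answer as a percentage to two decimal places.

P = D₀(1+g)/(r−g) ⇒ P(r−g) = D₀(1+g) ⇒ g(P+D₀) = P·r − D₀
g = (P·r − D₀)/(P + D₀) = (€4,023,725.28×0.114 − €84,500.00) / (€4,023,725.28 + €84,500.00) = 0.091087

9.11%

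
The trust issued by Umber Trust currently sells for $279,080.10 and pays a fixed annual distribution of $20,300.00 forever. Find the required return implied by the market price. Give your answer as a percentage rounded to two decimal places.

7.27%

P = C/r ⇒ r = C/P = $20,300.00/$279,080.10 = 0.072739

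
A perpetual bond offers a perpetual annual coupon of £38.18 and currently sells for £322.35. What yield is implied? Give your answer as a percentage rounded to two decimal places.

P = C/r ⇒ r = C/P = £38.18/£322.35 = 0.118443

11.84%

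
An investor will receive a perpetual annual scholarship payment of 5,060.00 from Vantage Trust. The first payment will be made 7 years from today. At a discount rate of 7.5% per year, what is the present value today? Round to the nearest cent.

Value at end of year 6: C / r = 5,060.00 / 0.075 = 67,466.6667
Discount to today: PV = 67,466.6667 / (1 + 0.075)^6 = 67,466.6667 / 1.543302 = 43,715.80

43715.80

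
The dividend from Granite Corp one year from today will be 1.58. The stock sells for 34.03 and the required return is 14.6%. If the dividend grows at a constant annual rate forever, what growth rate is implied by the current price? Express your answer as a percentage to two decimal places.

9.96%

P = D₁/(r−g) ⇒ g = r − D₁/P = 0.146 − 1.58/34.03 = 0.099570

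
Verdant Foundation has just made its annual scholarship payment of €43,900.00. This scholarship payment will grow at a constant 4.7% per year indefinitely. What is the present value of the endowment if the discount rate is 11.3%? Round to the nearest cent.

€696413.64

D₁ = D₀ × (1 + g) = €43,900.00 × 1.047 = €45,963.3000
Growing perpetuity: P = D₁ / (r − g) = €45,963.3000 / (0.113 − 0.047) = €696,413.64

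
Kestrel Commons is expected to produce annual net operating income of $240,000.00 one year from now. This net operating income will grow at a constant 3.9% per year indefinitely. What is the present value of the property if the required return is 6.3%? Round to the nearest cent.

Growing perpetuity: P = D₁ / (r − g) = $240,000.0000 / (0.063 − 0.039) = $10,000,000.00

$10000000.00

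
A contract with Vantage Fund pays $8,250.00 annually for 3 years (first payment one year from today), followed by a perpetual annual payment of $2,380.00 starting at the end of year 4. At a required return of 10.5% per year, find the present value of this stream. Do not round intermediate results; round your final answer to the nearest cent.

PV of 3-year annuity: $8,250.00 × [1 − (1+0.105)^−3] / 0.105 = 20337.26856
Perpetuity value at year 3: $2,380.00 / 0.105 = 22666.66667
PV of perpetuity: 22666.66667 / (1+0.105)^3 = 16799.67283
Total PV = 20337.26856 + 16799.67283 = 37136.94139

$37136.94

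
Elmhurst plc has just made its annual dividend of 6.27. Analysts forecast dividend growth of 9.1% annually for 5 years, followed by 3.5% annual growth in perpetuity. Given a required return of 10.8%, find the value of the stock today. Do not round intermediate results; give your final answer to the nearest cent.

112.22

D_1 = 6.84057
D_2 = 7.46306
D_3 = 8.14220
D_4 = 8.88314
D_5 = 9.69151
Terminal value at year 5: TV = D_5×(1+g_2)/(r−g_2) = 10.03071/0.073 = 137.40698
P_0 = D_1/(1+r)^1 + D_2/(1+r)^2 + D_3/(1+r)^3 + D_4/(1+r)^4 + D_5/(1+r)^5 + TV/(1+r)^5
    = 6.17380 + 6.07908 + 5.98580 + 5.89396 + 5.80353 + 82.28297 = 112.21915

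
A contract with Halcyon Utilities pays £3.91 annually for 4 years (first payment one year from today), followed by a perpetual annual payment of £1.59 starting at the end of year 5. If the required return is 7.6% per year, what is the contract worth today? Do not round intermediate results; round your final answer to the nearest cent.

£28.67

PV of 4-year annuity: £3.91 × [1 − (1+0.076)^−4] / 0.076 = 13.06656
Perpetuity value at year 4: £1.59 / 0.076 = 20.92105
PV of perpetuity: 20.92105 / (1+0.076)^4 = 15.60754
Total PV = 13.06656 + 15.60754 = 28.67410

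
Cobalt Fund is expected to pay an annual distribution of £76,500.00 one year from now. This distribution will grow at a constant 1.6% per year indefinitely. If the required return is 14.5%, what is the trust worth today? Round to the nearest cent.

Growing perpetuity: P = D₁ / (r − g) = £76,500.0000 / (0.145 − 0.016) = £593,023.26

£593023.26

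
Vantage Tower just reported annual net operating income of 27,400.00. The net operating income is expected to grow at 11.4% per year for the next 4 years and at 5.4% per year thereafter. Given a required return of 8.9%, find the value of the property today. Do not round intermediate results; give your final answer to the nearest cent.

D_1 = 30523.60000
D_2 = 34003.29040
D_3 = 37879.66551
D_4 = 42197.94737
Terminal value at year 4: TV = D_4×(1+g_2)/(r−g_2) = 44476.63653/0.035 = 1270761.04375
P_0 = D_1/(1+r)^1 + D_2/(1+r)^2 + D_3/(1+r)^3 + D_4/(1+r)^4 + TV/(1+r)^4
    = 28029.01745 + 28672.47515 + 29330.70461 + 30004.04493 + 903550.38164 = 1019586.62377

1019586.62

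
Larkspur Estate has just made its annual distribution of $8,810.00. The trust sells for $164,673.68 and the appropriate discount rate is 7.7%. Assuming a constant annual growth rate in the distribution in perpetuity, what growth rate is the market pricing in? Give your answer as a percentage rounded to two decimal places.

P = D₀(1+g)/(r−g) ⇒ P(r−g) = D₀(1+g) ⇒ g(P+D₀) = P·r − D₀
g = (P·r − D₀)/(P + D₀) = ($164,673.68×0.077 − $8,810.00) / ($164,673.68 + $8,810.00) = 0.022307

2.23%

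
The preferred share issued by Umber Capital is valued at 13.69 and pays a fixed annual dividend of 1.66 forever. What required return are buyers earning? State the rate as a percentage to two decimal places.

12.13%

P = C/r ⇒ r = C/P = 1.66/13.69 = 0.121256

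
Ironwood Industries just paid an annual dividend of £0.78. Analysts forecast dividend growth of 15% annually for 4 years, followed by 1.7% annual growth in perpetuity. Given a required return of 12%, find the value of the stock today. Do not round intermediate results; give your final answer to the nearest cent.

D_1 = 0.89700
D_2 = 1.03155
D_3 = 1.18628
D_4 = 1.36422
Terminal value at year 4: TV = D_4×(1+g_2)/(r−g_2) = 1.38742/0.103 = 13.47007
P_0 = D_1/(1+r)^1 + D_2/(1+r)^2 + D_3/(1+r)^3 + D_4/(1+r)^4 + TV/(1+r)^4
    = 0.80089 + 0.82235 + 0.84437 + 0.86699 + 8.56047 = 11.89507

£11.90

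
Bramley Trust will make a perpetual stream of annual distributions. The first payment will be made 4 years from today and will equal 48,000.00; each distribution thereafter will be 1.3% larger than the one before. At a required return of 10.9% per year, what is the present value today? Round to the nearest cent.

Value at end of year 3: C₁ / (r − g) = 48,000.00 / (0.109 − 0.013) = 500,000.0000
Discount to today: PV = 500,000.0000 / (1 + 0.109)^3 = 500,000.0000 / 1.363938 = 366,585.57

366585.57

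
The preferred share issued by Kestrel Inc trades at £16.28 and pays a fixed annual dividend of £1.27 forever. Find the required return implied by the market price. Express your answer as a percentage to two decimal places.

7.80%

P = C/r ⇒ r = C/P = £1.27/£16.28 = 0.078010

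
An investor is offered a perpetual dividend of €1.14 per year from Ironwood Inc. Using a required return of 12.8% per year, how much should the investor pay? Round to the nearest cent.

€8.91

Level perpetuity: PV = C / r = €1.14 / 0.128 = €8.91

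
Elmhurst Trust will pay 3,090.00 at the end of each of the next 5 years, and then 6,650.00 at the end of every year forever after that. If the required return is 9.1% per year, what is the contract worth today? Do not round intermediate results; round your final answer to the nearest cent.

59265.62

PV of 5-year annuity: 3,090.00 × [1 − (1+0.091)^−5] / 0.091 = 11987.90160
Perpetuity value at year 5: 6,650.00 / 0.091 = 73076.92308
PV of perpetuity: 73076.92308 / (1+0.091)^5 = 47277.71737
Total PV = 11987.90160 + 47277.71737 = 59265.61897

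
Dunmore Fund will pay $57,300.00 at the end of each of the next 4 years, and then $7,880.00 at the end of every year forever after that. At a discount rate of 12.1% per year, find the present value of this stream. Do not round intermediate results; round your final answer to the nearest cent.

PV of 4-year annuity: $57,300.00 × [1 − (1+0.121)^−4] / 0.121 = 173674.20298
Perpetuity value at year 4: $7,880.00 / 0.121 = 65123.96694
PV of perpetuity: 65123.96694 / (1+0.121)^4 = 41239.97533
Total PV = 173674.20298 + 41239.97533 = 214914.17831

$214914.18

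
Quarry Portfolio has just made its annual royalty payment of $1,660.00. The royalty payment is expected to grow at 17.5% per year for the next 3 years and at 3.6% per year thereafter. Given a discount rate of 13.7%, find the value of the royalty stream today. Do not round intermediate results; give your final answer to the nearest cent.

$24112.60

D_1 = 1950.50000
D_2 = 2291.83750
D_3 = 2692.90906
Terminal value at year 3: TV = D_3×(1+g_2)/(r−g_2) = 2789.85379/0.101 = 27622.31474
P_0 = D_1/(1+r)^1 + D_2/(1+r)^2 + D_3/(1+r)^3 + TV/(1+r)^3
    = 1715.47933 + 1772.81285 + 1832.06254 + 18792.24542 = 24112.60014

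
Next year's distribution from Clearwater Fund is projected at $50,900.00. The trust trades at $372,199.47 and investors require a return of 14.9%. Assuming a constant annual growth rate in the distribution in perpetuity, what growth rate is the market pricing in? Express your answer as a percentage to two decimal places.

1.22%

P = D₁/(r−g) ⇒ g = r − D₁/P = 0.149 − $50,900.00/$372,199.47 = 0.012245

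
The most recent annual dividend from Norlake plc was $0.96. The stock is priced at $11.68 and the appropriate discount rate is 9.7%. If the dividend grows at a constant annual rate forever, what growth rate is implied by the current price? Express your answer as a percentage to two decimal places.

1.37%

P = D₀(1+g)/(r−g) ⇒ P(r−g) = D₀(1+g) ⇒ g(P+D₀) = P·r − D₀
g = (P·r − D₀)/(P + D₀) = ($11.68×0.097 − $0.96) / ($11.68 + $0.96) = 0.013684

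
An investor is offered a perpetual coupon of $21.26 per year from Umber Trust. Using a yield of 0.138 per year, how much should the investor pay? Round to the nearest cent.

Level perpetuity: PV = C / r = $21.26 / 0.138 = $154.06

$154.06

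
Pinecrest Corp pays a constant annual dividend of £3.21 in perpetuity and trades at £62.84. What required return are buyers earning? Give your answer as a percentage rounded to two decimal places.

5.11%

P = C/r ⇒ r = C/P = £3.21/£62.84 = 0.051082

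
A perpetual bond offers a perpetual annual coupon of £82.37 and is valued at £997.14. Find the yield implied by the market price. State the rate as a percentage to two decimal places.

P = C/r ⇒ r = C/P = £82.37/£997.14 = 0.082606

8.26%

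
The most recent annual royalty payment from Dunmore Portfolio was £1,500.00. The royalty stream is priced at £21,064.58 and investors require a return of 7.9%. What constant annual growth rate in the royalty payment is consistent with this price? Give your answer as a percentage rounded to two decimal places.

P = D₀(1+g)/(r−g) ⇒ P(r−g) = D₀(1+g) ⇒ g(P+D₀) = P·r − D₀
g = (P·r − D₀)/(P + D₀) = (£21,064.58×0.079 − £1,500.00) / (£21,064.58 + £1,500.00) = 0.007273

0.73%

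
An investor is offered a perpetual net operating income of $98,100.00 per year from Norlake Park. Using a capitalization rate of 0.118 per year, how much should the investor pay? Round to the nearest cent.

Level perpetuity: PV = C / r = $98,100.00 / 0.118 = $831,355.93

$831355.93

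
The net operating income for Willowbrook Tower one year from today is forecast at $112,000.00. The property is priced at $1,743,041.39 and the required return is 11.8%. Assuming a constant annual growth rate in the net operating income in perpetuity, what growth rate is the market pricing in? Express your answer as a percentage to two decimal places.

5.37%

P = D₁/(r−g) ⇒ g = r − D₁/P = 0.118 − $112,000.00/$1,743,041.39 = 0.053744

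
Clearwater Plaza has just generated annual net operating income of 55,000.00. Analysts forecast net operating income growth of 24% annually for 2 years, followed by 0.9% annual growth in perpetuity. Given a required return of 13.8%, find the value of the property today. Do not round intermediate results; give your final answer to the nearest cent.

635998.15

D_1 = 68200.00000
D_2 = 84568.00000
Terminal value at year 2: TV = D_2×(1+g_2)/(r−g_2) = 85329.11200/0.129 = 661465.98450
P_0 = D_1/(1+r)^1 + D_2/(1+r)^2 + TV/(1+r)^2
    = 59929.70123 + 65301.25617 + 510767.18976 = 635998.14716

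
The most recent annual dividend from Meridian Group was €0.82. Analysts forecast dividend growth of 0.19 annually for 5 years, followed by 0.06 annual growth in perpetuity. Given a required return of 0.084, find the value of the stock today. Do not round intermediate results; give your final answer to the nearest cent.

€63.21

D_1 = 0.97580
D_2 = 1.16120
D_3 = 1.38183
D_4 = 1.64438
D_5 = 1.95681
Terminal value at year 5: TV = D_5×(1+g_2)/(r−g_2) = 2.07422/0.024 = 86.42578
P_0 = D_1/(1+r)^1 + D_2/(1+r)^2 + D_3/(1+r)^3 + D_4/(1+r)^4 + D_5/(1+r)^5 + TV/(1+r)^5
    = 0.90018 + 0.98821 + 1.08484 + 1.19093 + 1.30738 + 57.74267 = 63.21422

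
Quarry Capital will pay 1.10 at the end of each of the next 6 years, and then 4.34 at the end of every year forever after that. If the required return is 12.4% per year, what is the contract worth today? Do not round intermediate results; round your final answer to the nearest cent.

PV of 6-year annuity: 1.10 × [1 − (1+0.124)^−6] / 0.124 = 4.47177
Perpetuity value at year 6: 4.34 / 0.124 = 35.00000
PV of perpetuity: 35.00000 / (1+0.124)^6 = 17.35682
Total PV = 4.47177 + 17.35682 = 21.82859

21.83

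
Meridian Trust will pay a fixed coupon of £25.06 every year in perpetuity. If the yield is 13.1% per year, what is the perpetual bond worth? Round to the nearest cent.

£191.30

Level perpetuity: PV = C / r = £25.06 / 0.131 = £191.30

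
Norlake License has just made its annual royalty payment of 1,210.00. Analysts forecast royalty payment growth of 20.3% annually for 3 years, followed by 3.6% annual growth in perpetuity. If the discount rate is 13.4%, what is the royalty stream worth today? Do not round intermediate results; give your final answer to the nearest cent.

D_1 = 1455.63000
D_2 = 1751.12289
D_3 = 2106.60084
Terminal value at year 3: TV = D_3×(1+g_2)/(r−g_2) = 2182.43847/0.098 = 22269.78027
P_0 = D_1/(1+r)^1 + D_2/(1+r)^2 + D_3/(1+r)^3 + TV/(1+r)^3
    = 1283.62434 + 1361.72847 + 1444.58496 + 15271.32671 = 19361.26447

19361.26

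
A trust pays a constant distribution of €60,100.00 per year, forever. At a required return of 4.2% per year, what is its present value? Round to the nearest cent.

Level perpetuity: PV = C / r = €60,100.00 / 0.042 = €1,430,952.38

€1430952.38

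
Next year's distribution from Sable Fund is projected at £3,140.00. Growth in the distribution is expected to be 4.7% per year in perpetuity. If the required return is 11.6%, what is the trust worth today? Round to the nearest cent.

£45507.25

Growing perpetuity: P = D₁ / (r − g) = £3,140.0000 / (0.116 − 0.047) = £45,507.25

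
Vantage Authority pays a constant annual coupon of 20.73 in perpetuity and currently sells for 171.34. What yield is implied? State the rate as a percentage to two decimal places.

P = C/r ⇒ r = C/P = 20.73/171.34 = 0.120988

12.10%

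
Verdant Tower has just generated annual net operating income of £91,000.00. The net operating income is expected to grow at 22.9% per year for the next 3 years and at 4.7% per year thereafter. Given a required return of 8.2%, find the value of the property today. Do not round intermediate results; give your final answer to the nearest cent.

D_1 = 111839.00000
D_2 = 137450.13100
D_3 = 168926.21100
Terminal value at year 3: TV = D_3×(1+g_2)/(r−g_2) = 176865.74292/0.035 = 5053306.94046
P_0 = D_1/(1+r)^1 + D_2/(1+r)^2 + D_3/(1+r)^3 + TV/(1+r)^3
    = 103363.21627 + 117406.09315 + 133356.82854 + 3989274.27101 = 4343400.40898

£4343400.41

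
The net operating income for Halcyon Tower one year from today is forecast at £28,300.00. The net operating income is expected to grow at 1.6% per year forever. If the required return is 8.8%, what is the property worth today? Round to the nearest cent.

Growing perpetuity: P = D₁ / (r − g) = £28,300.0000 / (0.088 − 0.016) = £393,055.56

£393055.56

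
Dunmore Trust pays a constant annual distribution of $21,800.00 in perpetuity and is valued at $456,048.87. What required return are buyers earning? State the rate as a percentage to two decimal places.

4.78%

P = C/r ⇒ r = C/P = $21,800.00/$456,048.87 = 0.047802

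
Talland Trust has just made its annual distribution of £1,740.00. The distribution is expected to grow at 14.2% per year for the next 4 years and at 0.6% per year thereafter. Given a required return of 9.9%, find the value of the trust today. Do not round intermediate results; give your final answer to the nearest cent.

D_1 = 1987.08000
D_2 = 2269.24536
D_3 = 2591.47820
D_4 = 2959.46811
Terminal value at year 4: TV = D_4×(1+g_2)/(r−g_2) = 2977.22491/0.093 = 32013.17112
P_0 = D_1/(1+r)^1 + D_2/(1+r)^2 + D_3/(1+r)^3 + D_4/(1+r)^4 + TV/(1+r)^4
    = 1808.08007 + 1878.82388 + 1952.33564 + 2028.72366 + 21945.11830 = 29613.08156

£29613.08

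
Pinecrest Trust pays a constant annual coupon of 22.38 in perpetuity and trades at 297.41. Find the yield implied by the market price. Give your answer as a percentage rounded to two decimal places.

7.52%

P = C/r ⇒ r = C/P = 22.38/297.41 = 0.075250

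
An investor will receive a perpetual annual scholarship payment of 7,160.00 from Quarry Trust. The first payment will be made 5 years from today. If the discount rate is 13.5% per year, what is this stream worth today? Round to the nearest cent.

Value at end of year 4: C / r = 7,160.00 / 0.135 = 53,037.0370
Discount to today: PV = 53,037.0370 / (1 + 0.135)^4 = 53,037.0370 / 1.659524 = 31,959.19

31959.19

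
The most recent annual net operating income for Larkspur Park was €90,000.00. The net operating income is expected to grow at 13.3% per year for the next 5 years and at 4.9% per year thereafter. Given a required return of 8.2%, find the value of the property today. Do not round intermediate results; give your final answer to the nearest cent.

D_1 = 101970.00000
D_2 = 115532.01000
D_3 = 130897.76733
D_4 = 148307.17038
D_5 = 168032.02405
Terminal value at year 5: TV = D_5×(1+g_2)/(r−g_2) = 176265.59322/0.033 = 5341381.61286
P_0 = D_1/(1+r)^1 + D_2/(1+r)^2 + D_3/(1+r)^3 + D_4/(1+r)^4 + D_5/(1+r)^5 + TV/(1+r)^5
    = 94242.14418 + 98684.24155 + 103335.71689 + 108206.43922 + 113306.74273 + 3601781.00373 = 4119556.28829

€4119556.29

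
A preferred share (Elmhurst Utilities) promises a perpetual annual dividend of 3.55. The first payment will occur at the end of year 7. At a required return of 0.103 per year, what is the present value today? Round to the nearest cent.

19.14

Value at end of year 6: C / r = 3.55 / 0.103 = 34.4660
Discount to today: PV = 34.4660 / (1 + 0.103)^6 = 34.4660 / 1.800749 = 19.14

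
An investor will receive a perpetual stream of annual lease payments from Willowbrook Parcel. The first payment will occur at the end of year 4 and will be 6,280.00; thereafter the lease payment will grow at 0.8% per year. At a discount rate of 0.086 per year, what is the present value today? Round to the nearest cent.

Value at end of year 3: C₁ / (r − g) = 6,280.00 / (0.086 − 0.008) = 80,512.8205
Discount to today: PV = 80,512.8205 / (1 + 0.086)^3 = 80,512.8205 / 1.280824 = 62,860.17

62860.17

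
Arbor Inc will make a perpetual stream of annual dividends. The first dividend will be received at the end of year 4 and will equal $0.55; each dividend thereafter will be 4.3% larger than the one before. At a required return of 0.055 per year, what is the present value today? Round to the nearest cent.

Value at end of year 3: C₁ / (r − g) = $0.55 / (0.055 − 0.043) = $45.8333
Discount to today: PV = $45.8333 / (1 + 0.055)^3 = $45.8333 / 1.174241 = $39.03

$39.03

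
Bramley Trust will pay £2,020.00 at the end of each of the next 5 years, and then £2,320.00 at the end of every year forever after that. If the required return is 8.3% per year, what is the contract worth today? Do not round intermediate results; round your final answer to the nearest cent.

PV of 5-year annuity: £2,020.00 × [1 − (1+0.083)^−5] / 0.083 = 8001.90349
Perpetuity value at year 5: £2,320.00 / 0.083 = 27951.80723
PV of perpetuity: 27951.80723 / (1+0.083)^5 = 18761.50223
Total PV = 8001.90349 + 18761.50223 = 26763.40572

£26763.41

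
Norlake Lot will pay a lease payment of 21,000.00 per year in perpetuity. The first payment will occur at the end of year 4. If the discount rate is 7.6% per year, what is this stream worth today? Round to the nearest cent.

221803.75

Value at end of year 3: C / r = 21,000.00 / 0.076 = 276,315.7895
Discount to today: PV = 276,315.7895 / (1 + 0.076)^3 = 276,315.7895 / 1.245767 = 221,803.75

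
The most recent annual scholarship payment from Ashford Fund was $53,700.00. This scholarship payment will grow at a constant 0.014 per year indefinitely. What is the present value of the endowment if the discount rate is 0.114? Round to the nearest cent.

$544518.00

D₁ = D₀ × (1 + g) = $53,700.00 × 1.014 = $54,451.8000
Growing perpetuity: P = D₁ / (r − g) = $54,451.8000 / (0.114 − 0.014) = $544,518.00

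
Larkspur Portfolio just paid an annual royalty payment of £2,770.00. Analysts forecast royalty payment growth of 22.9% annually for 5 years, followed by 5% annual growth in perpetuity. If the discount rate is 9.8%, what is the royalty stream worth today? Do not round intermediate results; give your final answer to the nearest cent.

D_1 = 3404.33000
D_2 = 4183.92157
D_3 = 5142.03961
D_4 = 6319.56668
D_5 = 7766.74745
Terminal value at year 5: TV = D_5×(1+g_2)/(r−g_2) = 8155.08482/0.048 = 169897.60047
P_0 = D_1/(1+r)^1 + D_2/(1+r)^2 + D_3/(1+r)^3 + D_4/(1+r)^4 + D_5/(1+r)^5 + TV/(1+r)^5
    = 3100.48270 + 3470.39457 + 3884.43982 + 4347.88391 + 4866.62052 + 106457.32386 = 126127.14538

£126127.15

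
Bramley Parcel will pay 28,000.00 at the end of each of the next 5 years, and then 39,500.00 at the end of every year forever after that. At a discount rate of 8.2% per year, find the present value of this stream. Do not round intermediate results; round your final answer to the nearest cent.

PV of 5-year annuity: 28,000.00 × [1 − (1+0.082)^−5] / 0.082 = 111209.04799
Perpetuity value at year 5: 39,500.00 / 0.082 = 481707.31707
PV of perpetuity: 481707.31707 / (1+0.082)^5 = 324823.12438
Total PV = 111209.04799 + 324823.12438 = 436032.17236

436032.17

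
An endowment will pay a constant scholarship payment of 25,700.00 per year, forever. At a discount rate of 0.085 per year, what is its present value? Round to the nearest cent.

302352.94

Level perpetuity: PV = C / r = 25,700.00 / 0.085 = 302,352.94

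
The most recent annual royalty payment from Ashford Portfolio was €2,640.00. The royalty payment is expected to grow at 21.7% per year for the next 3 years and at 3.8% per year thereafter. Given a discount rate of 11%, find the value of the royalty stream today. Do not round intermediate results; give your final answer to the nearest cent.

D_1 = 3212.88000
D_2 = 3910.07496
D_3 = 4758.56123
Terminal value at year 3: TV = D_3×(1+g_2)/(r−g_2) = 4939.38655/0.072 = 68602.59101
P_0 = D_1/(1+r)^1 + D_2/(1+r)^2 + D_3/(1+r)^3 + TV/(1+r)^3
    = 2894.48649 + 3173.50455 + 3479.41896 + 50161.62328 = 59709.03328

€59709.03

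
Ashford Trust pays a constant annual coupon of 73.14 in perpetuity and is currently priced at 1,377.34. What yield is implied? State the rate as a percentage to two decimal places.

P = C/r ⇒ r = C/P = 73.14/1,377.34 = 0.053102

5.31%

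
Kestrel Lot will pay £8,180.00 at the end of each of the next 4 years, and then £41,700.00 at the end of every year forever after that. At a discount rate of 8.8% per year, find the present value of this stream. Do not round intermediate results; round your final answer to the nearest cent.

PV of 4-year annuity: £8,180.00 × [1 − (1+0.088)^−4] / 0.088 = 26617.66417
Perpetuity value at year 4: £41,700.00 / 0.088 = 473863.63636
PV of perpetuity: 473863.63636 / (1+0.088)^4 = 338172.12099
Total PV = 26617.66417 + 338172.12099 = 364789.78516

£364789.79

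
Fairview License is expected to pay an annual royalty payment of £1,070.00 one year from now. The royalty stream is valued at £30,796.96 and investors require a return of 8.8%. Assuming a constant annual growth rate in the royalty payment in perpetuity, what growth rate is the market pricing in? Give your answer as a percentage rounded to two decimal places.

P = D₁/(r−g) ⇒ g = r − D₁/P = 0.088 − £1,070.00/£30,796.96 = 0.053256

5.33%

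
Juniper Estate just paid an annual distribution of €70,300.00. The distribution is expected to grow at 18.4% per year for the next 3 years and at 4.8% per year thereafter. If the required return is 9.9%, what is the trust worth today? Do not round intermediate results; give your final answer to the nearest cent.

D_1 = 83235.20000
D_2 = 98550.47680
D_3 = 116683.76453
Terminal value at year 3: TV = D_3×(1+g_2)/(r−g_2) = 122284.58523/0.051 = 2397736.96527
P_0 = D_1/(1+r)^1 + D_2/(1+r)^2 + D_3/(1+r)^3 + TV/(1+r)^3
    = 75737.21565 + 81594.96208 + 87905.76443 + 1806377.27689 = 2051615.21906

€2051615.22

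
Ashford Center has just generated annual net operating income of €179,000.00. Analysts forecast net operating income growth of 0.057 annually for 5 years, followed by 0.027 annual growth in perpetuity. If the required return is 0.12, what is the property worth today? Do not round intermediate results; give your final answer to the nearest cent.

€2234704.95

D_1 = 189203.00000
D_2 = 199987.57100
D_3 = 211386.86255
D_4 = 223435.91371
D_5 = 236171.76079
Terminal value at year 5: TV = D_5×(1+g_2)/(r−g_2) = 242548.39834/0.093 = 2608047.29393
P_0 = D_1/(1+r)^1 + D_2/(1+r)^2 + D_3/(1+r)^3 + D_4/(1+r)^4 + D_5/(1+r)^5 + TV/(1+r)^5
    = 168931.25000 + 159428.86719 + 150460.99341 + 141997.56253 + 134010.19964 + 1479876.07556 = 2234704.94832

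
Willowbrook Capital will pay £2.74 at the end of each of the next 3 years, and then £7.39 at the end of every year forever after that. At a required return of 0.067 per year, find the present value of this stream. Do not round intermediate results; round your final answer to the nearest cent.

PV of 3-year annuity: £2.74 × [1 − (1+0.067)^−3] / 0.067 = 7.23022
Perpetuity value at year 3: £7.39 / 0.067 = 110.29851
PV of perpetuity: 110.29851 / (1+0.067)^3 = 90.79802
Total PV = 7.23022 + 90.79802 = 98.02824

£98.03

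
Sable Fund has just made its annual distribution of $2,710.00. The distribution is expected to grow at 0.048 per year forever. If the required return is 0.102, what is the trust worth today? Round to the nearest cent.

$52594.07

D₁ = D₀ × (1 + g) = $2,710.00 × 1.048 = $2,840.0800
Growing perpetuity: P = D₁ / (r − g) = $2,840.0800 / (0.102 − 0.048) = $52,594.07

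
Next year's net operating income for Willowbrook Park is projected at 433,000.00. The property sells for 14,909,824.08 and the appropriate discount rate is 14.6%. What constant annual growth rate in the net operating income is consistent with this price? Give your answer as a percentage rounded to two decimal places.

11.70%

P = D₁/(r−g) ⇒ g = r − D₁/P = 0.146 − 433,000.00/14,909,824.08 = 0.116959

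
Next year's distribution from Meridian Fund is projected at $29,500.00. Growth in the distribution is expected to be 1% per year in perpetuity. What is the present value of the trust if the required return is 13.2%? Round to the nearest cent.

$241803.28

Growing perpetuity: P = D₁ / (r − g) = $29,500.0000 / (0.132 − 0.01) = $241,803.28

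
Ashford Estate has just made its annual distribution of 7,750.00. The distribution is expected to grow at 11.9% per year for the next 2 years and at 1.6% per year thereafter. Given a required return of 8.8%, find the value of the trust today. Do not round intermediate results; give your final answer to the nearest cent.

131850.61

D_1 = 8672.25000
D_2 = 9704.24775
Terminal value at year 2: TV = D_2×(1+g_2)/(r−g_2) = 9859.51571/0.072 = 136937.71825
P_0 = D_1/(1+r)^1 + D_2/(1+r)^2 + TV/(1+r)^2
    = 7970.81801 + 8197.92772 + 115681.86893 = 131850.61466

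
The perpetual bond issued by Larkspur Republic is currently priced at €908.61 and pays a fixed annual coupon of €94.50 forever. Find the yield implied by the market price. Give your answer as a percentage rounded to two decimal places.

10.40%

P = C/r ⇒ r = C/P = €94.50/€908.61 = 0.104005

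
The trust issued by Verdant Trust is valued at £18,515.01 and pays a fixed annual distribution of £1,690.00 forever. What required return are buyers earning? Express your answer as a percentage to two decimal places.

9.13%

P = C/r ⇒ r = C/P = £1,690.00/£18,515.01 = 0.091277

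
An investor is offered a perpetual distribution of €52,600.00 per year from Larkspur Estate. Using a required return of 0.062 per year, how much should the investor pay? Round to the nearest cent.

Level perpetuity: PV = C / r = €52,600.00 / 0.062 = €848,387.10

€848387.10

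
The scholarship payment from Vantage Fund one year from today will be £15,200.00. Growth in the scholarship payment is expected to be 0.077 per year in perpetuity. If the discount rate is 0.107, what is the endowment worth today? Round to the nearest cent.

£506666.67

Growing perpetuity: P = D₁ / (r − g) = £15,200.0000 / (0.107 − 0.077) = £506,666.67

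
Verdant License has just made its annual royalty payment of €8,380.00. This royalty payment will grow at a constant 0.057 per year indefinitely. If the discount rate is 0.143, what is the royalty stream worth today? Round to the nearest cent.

€102996.05

D₁ = D₀ × (1 + g) = €8,380.00 × 1.057 = €8,857.6600
Growing perpetuity: P = D₁ / (r − g) = €8,857.6600 / (0.143 − 0.057) = €102,996.05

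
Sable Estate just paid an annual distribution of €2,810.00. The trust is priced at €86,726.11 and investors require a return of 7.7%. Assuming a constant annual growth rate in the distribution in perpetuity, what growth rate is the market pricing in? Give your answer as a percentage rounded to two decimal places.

P = D₀(1+g)/(r−g) ⇒ P(r−g) = D₀(1+g) ⇒ g(P+D₀) = P·r − D₀
g = (P·r − D₀)/(P + D₀) = (€86,726.11×0.077 − €2,810.00) / (€86,726.11 + €2,810.00) = 0.043199

4.32%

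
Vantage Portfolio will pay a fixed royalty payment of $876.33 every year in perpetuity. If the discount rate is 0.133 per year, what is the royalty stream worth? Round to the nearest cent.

$6588.95

Level perpetuity: PV = C / r = $876.33 / 0.133 = $6,588.95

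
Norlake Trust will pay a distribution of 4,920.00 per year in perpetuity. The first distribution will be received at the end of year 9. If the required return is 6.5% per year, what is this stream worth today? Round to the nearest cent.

45735.65

Value at end of year 8: C / r = 4,920.00 / 0.065 = 75,692.3077
Discount to today: PV = 75,692.3077 / (1 + 0.065)^8 = 75,692.3077 / 1.654996 = 45,735.65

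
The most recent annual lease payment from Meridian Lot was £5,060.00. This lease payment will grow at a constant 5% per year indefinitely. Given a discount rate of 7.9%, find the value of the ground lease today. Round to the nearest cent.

D₁ = D₀ × (1 + g) = £5,060.00 × 1.05 = £5,313.0000
Growing perpetuity: P = D₁ / (r − g) = £5,313.0000 / (0.079 − 0.05) = £183,206.90

£183206.90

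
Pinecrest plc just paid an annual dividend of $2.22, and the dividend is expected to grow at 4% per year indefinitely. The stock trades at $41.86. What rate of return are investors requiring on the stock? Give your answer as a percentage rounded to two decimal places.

D₁ = $2.22 × 1.04 = $2.3088
P = D₁/(r − g) ⇒ r = D₁/P + g = $2.3088/$41.86 + 0.04 = 0.055155 + 0.04 = 0.095155

9.52%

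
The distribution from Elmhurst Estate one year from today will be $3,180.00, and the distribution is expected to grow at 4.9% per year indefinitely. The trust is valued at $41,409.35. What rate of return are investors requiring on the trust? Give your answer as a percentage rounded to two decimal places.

P = D₁/(r − g) ⇒ r = D₁/P + g = $3,180.0000/$41,409.35 + 0.049 = 0.076794 + 0.049 = 0.125794

12.58%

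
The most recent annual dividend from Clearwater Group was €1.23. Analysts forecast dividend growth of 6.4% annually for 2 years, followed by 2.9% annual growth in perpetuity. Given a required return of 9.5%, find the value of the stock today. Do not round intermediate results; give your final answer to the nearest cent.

D_1 = 1.30872
D_2 = 1.39248
Terminal value at year 2: TV = D_2×(1+g_2)/(r−g_2) = 1.43286/0.066 = 21.71000
P_0 = D_1/(1+r)^1 + D_2/(1+r)^2 + TV/(1+r)^2
    = 1.19518 + 1.16134 + 18.10638 = 20.46290

€20.46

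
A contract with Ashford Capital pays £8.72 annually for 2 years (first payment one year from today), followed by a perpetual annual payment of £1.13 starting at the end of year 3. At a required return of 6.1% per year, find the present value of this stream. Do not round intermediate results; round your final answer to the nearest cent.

PV of 2-year annuity: £8.72 × [1 − (1+0.061)^−2] / 0.061 = 15.96481
Perpetuity value at year 2: £1.13 / 0.061 = 18.52459
PV of perpetuity: 18.52459 / (1+0.061)^2 = 16.45576
Total PV = 15.96481 + 16.45576 = 32.42056

£32.42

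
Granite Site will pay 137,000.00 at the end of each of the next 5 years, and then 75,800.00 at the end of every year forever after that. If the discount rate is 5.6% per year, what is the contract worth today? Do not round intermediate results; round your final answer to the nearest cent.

PV of 5-year annuity: 137,000.00 × [1 − (1+0.056)^−5] / 0.056 = 583428.16706
Perpetuity value at year 5: 75,800.00 / 0.056 = 1353571.42857
PV of perpetuity: 1353571.42857 / (1+0.056)^5 = 1030769.56680
Total PV = 583428.16706 + 1030769.56680 = 1614197.73386

1614197.73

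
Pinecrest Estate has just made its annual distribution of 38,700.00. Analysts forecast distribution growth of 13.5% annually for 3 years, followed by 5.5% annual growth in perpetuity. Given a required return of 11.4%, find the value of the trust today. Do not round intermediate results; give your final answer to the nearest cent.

852418.44

D_1 = 43924.50000
D_2 = 49854.30750
D_3 = 56584.63901
Terminal value at year 3: TV = D_3×(1+g_2)/(r−g_2) = 59696.79416/0.059 = 1011810.07048
P_0 = D_1/(1+r)^1 + D_2/(1+r)^2 + D_3/(1+r)^3 + TV/(1+r)^3
    = 39429.53321 + 40172.81885 + 40930.11615 + 731885.97526 = 852418.44347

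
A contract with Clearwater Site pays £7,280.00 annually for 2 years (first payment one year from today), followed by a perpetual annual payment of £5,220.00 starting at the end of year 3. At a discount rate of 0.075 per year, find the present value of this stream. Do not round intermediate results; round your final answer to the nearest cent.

PV of 2-year annuity: £7,280.00 × [1 − (1+0.075)^−2] / 0.075 = 13071.71444
Perpetuity value at year 2: £5,220.00 / 0.075 = 69600.00000
PV of perpetuity: 69600.00000 / (1+0.075)^2 = 60227.14981
Total PV = 13071.71444 + 60227.14981 = 73298.86425

£73298.86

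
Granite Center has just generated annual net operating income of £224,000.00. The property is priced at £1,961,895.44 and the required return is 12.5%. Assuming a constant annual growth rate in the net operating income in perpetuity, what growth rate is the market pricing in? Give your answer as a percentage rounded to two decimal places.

0.97%

P = D₀(1+g)/(r−g) ⇒ P(r−g) = D₀(1+g) ⇒ g(P+D₀) = P·r − D₀
g = (P·r − D₀)/(P + D₀) = (£1,961,895.44×0.125 − £224,000.00) / (£1,961,895.44 + £224,000.00) = 0.009715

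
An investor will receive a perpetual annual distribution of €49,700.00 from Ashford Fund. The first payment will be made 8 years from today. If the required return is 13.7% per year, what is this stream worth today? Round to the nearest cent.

€147676.90

Value at end of year 7: C / r = €49,700.00 / 0.137 = €362,773.7226
Discount to today: PV = €362,773.7226 / (1 + 0.137)^7 = €362,773.7226 / 2.456537 = €147,676.90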